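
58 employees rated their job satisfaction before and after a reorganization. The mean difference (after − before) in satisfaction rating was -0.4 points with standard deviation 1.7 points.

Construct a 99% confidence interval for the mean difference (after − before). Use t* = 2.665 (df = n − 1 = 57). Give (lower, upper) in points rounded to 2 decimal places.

This is a matched-pairs design, so SE = s_d/√n = 1.7/√58 = 0.2232.
Margin = 2.665 × 0.2232 = 0.5948; the interval is -0.4 ± 0.5948 = (-0.99, 0.19).

(-0.99, 0.19)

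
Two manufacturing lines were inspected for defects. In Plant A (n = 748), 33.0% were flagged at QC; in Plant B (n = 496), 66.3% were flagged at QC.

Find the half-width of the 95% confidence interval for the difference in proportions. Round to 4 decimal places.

Each SE is √(p̂(1−p̂)/n): √(0.3300·0.6700/748) = 0.01719 and √(0.6630·0.3370/496) = 0.02122.
SE(p̂₁ − p̂₂) = √(SE₁² + SE₂²) = √(0.0002954961 + 0.0004502884) = 0.02731, since the two samples are independent.
At 95% confidence z* = 1.960; margin = 1.960 × 0.02731 = 0.05353.

0.0535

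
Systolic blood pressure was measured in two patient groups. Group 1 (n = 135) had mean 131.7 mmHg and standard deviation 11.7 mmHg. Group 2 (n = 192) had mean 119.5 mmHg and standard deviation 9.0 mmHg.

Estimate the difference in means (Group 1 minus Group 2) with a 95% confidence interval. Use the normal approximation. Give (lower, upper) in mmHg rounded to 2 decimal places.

(9.85, 14.55)

Standard errors of each mean: 11.7/√135 = 1.0070 and 9.0/√192 = 0.6495.
SE(x̄₁ − x̄₂) = √(1.0070² + 0.6495²) = 1.1983 for independent samples with unequal variances.
With z* = 1.960, the margin is 1.960 × 1.1983 = 2.3487.
x̄₁ − x̄₂ = 131.7 − 119.5 = 12.2000; the interval is 12.2000 ± 2.3487 = (9.85, 14.55).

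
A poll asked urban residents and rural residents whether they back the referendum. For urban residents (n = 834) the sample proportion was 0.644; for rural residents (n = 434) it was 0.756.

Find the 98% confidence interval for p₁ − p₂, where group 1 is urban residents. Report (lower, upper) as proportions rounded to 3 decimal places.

(-0.174, -0.050)

The two standard errors are √(0.6440×0.3560/834) = 0.01658 and √(0.7560×0.2440/434) = 0.02062.
Because the samples are independent, SE_diff = √(0.01658² + 0.02062²) = 0.02646.
Using z* = 2.326 for 98%, ME = 2.326 × 0.02646 = 0.06155.
p̂₁ − p̂₂ = -0.1120; interval -0.1120 ± 0.06155 gives (-0.174, -0.050).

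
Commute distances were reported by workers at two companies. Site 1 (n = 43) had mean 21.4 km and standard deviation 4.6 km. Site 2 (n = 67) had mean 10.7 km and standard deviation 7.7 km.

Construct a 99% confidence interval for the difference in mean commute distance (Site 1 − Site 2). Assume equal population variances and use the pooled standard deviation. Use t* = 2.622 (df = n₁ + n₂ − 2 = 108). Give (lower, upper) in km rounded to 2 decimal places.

(7.28, 14.12)

Pooled variance s_p² = [42·4.6² + 66·7.7²] / (43+67−2) = 44.4617, so s_p = 6.6680.
SE_diff = s_p·√(1/n₁ + 1/n₂) = 6.6680·√(1/43 + 1/67) = 1.3029.
t* = 2.622; margin = 2.622 × 1.3029 = 3.4162.
Difference = 21.4 − 10.7 = 10.7000.
10.7000 ± 3.4162 → (7.28, 14.12).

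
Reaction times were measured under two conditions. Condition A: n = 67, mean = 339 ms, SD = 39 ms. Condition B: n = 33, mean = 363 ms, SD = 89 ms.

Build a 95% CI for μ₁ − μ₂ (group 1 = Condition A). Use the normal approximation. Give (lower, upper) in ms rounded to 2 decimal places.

(-55.77, 7.77)

Per-group SEs: s₁/√n₁ = 39/√67 = 4.7646, s₂/√n₂ = 89/√33 = 15.4929.
Unpooled SE of the difference: √(22.70141316 + 240.02995041) = 16.2090.
Margin of error = z* · SE = 1.960 × 16.2090 = 31.7696.
x̄₁ − x̄₂ = 339 − 363 = -24.0000.
CI: -24.0000 ± 31.7696 = (-55.77, 7.77).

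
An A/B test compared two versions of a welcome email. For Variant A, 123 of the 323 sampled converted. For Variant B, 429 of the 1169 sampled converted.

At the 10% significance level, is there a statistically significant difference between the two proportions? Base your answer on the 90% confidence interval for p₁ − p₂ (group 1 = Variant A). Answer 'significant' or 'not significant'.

not significant

First, p̂₁ = 123/323 = 0.3808; p̂₂ = 429/1169 = 0.3670.
The two standard errors are √(0.3808×0.6192/323) = 0.02702 and √(0.3670×0.6330/1169) = 0.01410.
Because the samples are independent, SE_diff = √(0.02702² + 0.01410²) = 0.03048.
Using z* = 1.645 for 90%, ME = 1.645 × 0.03048 = 0.05014.
p̂₁ − p̂₂ = 0.0138; interval 0.0138 ± 0.05014 gives (-0.03634, 0.06394).
The interval (-0.03634, 0.06394) contains 0, so the difference is not significant.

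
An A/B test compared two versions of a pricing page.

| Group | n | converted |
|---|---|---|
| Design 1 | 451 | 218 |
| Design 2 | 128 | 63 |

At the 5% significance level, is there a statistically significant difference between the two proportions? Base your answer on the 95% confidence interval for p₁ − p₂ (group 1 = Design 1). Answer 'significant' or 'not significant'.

p̂₁ = 218/451 = 0.4834 and p̂₂ = 63/128 = 0.4922.
SE₁ = √(p̂₁(1−p̂₁)/n₁) = √(0.4834·0.5166/451) = 0.02353; SE₂ = √(0.4922·0.5078/128) = 0.04419.
Independent samples: SE of the difference = √(SE₁² + SE₂²) = √(0.0005536609 + 0.0019527561) = 0.05006.
z* for 95% confidence is 1.960, so the margin of error is 1.960 × 0.05006 = 0.09812.
Point estimate p̂₁ − p̂₂ = 0.4834 − 0.4922 = -0.0088.
-0.0088 ± 0.09812 → (-0.10692, 0.08932).
The interval (-0.10692, 0.08932) contains 0, so the difference is not significant.

not significant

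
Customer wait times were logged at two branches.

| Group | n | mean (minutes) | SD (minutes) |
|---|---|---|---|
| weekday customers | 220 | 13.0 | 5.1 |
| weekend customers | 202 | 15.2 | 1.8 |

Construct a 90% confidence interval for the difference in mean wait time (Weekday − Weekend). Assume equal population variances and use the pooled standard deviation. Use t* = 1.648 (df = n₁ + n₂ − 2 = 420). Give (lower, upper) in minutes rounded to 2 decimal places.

Pooled variance s_p² = [219·5.1² + 201·1.8²] / (220+202−2) = 15.1129, so s_p = 3.8875.
SE_diff = s_p·√(1/n₁ + 1/n₂) = 3.8875·√(1/220 + 1/202) = 0.3788.
t* = 1.648; margin = 1.648 × 0.3788 = 0.6243.
Difference = 13.0 − 15.2 = -2.2000.
-2.2000 ± 0.6243 → (-2.82, -1.58).

(-2.82, -1.58)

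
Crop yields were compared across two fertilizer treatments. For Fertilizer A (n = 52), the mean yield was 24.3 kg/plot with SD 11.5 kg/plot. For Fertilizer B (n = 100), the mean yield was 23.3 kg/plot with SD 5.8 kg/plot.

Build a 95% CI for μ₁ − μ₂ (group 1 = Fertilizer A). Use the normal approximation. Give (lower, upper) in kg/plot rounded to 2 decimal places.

Per-group SEs: s₁/√n₁ = 11.5/√52 = 1.5948, s₂/√n₂ = 5.8/√100 = 0.5800.
Unpooled SE of the difference: √(2.54338704 + 0.3364) = 1.6970.
Margin of error = z* · SE = 1.960 × 1.6970 = 3.3261.
x̄₁ − x̄₂ = 24.3 − 23.3 = 1.0000.
CI: 1.0000 ± 3.3261 = (-2.33, 4.33).

(-2.33, 4.33)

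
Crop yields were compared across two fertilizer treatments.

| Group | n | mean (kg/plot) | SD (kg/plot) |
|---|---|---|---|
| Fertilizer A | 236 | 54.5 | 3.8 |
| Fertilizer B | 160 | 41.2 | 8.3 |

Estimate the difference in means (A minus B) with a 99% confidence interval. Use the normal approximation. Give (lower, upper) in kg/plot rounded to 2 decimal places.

(11.49, 15.11)

Per-group SEs: s₁/√n₁ = 3.8/√236 = 0.2474, s₂/√n₂ = 8.3/√160 = 0.6562.
Unpooled SE of the difference: √(0.06120676 + 0.43059844) = 0.7013.
Margin of error = z* · SE = 2.576 × 0.7013 = 1.8065.
x̄₁ − x̄₂ = 54.5 − 41.2 = 13.3000.
CI: 13.3000 ± 1.8065 = (11.49, 15.11).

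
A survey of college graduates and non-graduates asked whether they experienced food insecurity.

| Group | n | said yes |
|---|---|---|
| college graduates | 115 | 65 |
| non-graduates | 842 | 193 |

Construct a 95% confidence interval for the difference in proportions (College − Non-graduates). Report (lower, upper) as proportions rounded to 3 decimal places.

First, p̂₁ = 65/115 = 0.5652; p̂₂ = 193/842 = 0.2292.
The two standard errors are √(0.5652×0.4348/115) = 0.04623 and √(0.2292×0.7708/842) = 0.01449.
Because the samples are independent, SE_diff = √(0.04623² + 0.01449²) = 0.04845.
Using z* = 1.960 for 95%, ME = 1.960 × 0.04845 = 0.09496.
p̂₁ − p̂₂ = 0.3360; interval 0.3360 ± 0.09496 gives (0.241, 0.431).

(0.241, 0.431)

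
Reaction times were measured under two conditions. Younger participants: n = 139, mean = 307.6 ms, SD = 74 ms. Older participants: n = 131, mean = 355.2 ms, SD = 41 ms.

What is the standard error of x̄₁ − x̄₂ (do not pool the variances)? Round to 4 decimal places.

7.2269

Per-group SEs: s₁/√n₁ = 74/√139 = 6.2766, s₂/√n₂ = 41/√131 = 3.5822.
Unpooled SE of the difference: √(39.39570756 + 12.83215684) = 7.2269.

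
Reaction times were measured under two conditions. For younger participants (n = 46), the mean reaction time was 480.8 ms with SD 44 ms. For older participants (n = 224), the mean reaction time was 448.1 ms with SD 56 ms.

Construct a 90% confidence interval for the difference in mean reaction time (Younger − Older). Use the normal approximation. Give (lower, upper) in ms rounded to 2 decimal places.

SE₁ = s₁/√n₁ = 44/√46 = 6.4874; SE₂ = 56/√224 = 3.7417.
Independent samples, unequal variances: SE_diff = √(SE₁² + SE₂²) = √(42.08635876 + 14.00031889) = 7.4891.
z* = 1.645, so margin of error = 1.645 × 7.4891 = 12.3196.
Difference in means = 480.8 − 448.1 = 32.7000.
32.7000 ± 12.3196 → (20.38, 45.02).

(20.38, 45.02)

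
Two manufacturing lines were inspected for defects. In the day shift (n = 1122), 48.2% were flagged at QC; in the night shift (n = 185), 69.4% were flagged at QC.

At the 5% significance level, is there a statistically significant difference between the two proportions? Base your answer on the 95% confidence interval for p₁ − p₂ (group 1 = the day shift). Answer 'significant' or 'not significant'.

The two standard errors are √(0.4820×0.5180/1122) = 0.01492 and √(0.6940×0.3060/185) = 0.03388.
Because the samples are independent, SE_diff = √(0.01492² + 0.03388²) = 0.03702.
Using z* = 1.960 for 95%, ME = 1.960 × 0.03702 = 0.07256.
p̂₁ − p̂₂ = -0.2120; interval -0.2120 ± 0.07256 gives (-0.28456, -0.13944).
The interval (-0.28456, -0.13944) does not contain 0, so the difference is significant.

significant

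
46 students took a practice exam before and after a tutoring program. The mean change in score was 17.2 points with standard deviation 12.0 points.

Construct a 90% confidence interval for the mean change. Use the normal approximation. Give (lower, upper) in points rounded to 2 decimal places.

This is a matched-pairs design, so SE = s_d/√n = 12.0/√46 = 1.7693.
Margin = 1.645 × 1.7693 = 2.9105; the interval is 17.2 ± 2.9105 = (14.29, 20.11).

(14.29, 20.11)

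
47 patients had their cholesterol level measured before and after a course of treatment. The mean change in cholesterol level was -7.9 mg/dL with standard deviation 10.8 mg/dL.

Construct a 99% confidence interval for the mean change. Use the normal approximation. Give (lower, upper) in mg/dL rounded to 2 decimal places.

(-11.96, -3.84)

Paired design: SE = s_d/√n = 10.8/√47 = 1.5753.
z* = 2.576; margin of error = 2.576 × 1.5753 = 4.0580.
-7.9 ± 4.0580 → (-11.96, -3.84).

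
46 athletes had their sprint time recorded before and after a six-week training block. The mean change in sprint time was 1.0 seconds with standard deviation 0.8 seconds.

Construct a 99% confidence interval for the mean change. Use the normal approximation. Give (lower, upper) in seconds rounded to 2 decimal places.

(0.70, 1.30)

This is a matched-pairs design, so SE = s_d/√n = 0.8/√46 = 0.1180.
Margin = 2.576 × 0.1180 = 0.3040; the interval is 1.0 ± 0.3040 = (0.70, 1.30).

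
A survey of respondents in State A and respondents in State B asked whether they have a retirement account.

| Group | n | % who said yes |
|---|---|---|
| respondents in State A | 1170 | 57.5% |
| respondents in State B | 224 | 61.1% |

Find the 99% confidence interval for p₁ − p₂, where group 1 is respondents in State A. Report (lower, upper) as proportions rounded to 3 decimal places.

SE₁ = √(p̂₁(1−p̂₁)/n₁) = √(0.5750·0.4250/1170) = 0.01445; SE₂ = √(0.6110·0.3890/224) = 0.03257.
Independent samples: SE of the difference = √(SE₁² + SE₂²) = √(0.0002088025 + 0.0010608049) = 0.03563.
z* for 99% confidence is 2.576, so the margin of error is 2.576 × 0.03563 = 0.09178.
Point estimate p̂₁ − p̂₂ = 0.5750 − 0.6110 = -0.0360.
-0.0360 ± 0.09178 → (-0.128, 0.056).

(-0.128, 0.056)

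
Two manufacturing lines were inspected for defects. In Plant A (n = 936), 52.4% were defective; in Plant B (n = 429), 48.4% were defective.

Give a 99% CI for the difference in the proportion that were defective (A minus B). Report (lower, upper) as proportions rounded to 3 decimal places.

The two standard errors are √(0.5240×0.4760/936) = 0.01632 and √(0.4840×0.5160/429) = 0.02413.
Because the samples are independent, SE_diff = √(0.01632² + 0.02413²) = 0.02913.
Using z* = 2.576 for 99%, ME = 2.576 × 0.02913 = 0.07504.
p̂₁ − p̂₂ = 0.0400; interval 0.0400 ± 0.07504 gives (-0.035, 0.115).

(-0.035, 0.115)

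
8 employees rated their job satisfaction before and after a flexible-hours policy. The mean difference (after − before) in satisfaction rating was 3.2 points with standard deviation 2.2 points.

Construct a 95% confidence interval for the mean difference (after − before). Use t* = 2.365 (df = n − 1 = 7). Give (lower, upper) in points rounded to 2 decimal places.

Paired design: SE = s_d/√n = 2.2/√8 = 0.7778.
t* = 2.365; margin of error = 2.365 × 0.7778 = 1.8395.
3.2 ± 1.8395 → (1.36, 5.04).

(1.36, 5.04)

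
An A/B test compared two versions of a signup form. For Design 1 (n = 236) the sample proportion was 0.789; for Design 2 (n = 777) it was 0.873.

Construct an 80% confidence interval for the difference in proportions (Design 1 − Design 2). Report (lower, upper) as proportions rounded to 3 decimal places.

The two standard errors are √(0.7890×0.2110/236) = 0.02656 and √(0.8730×0.1270/777) = 0.01195.
Because the samples are independent, SE_diff = √(0.02656² + 0.01195²) = 0.02912.
Using z* = 1.282 for 80%, ME = 1.282 × 0.02912 = 0.03733.
p̂₁ − p̂₂ = -0.0840; interval -0.0840 ± 0.03733 gives (-0.121, -0.047).

(-0.121, -0.047)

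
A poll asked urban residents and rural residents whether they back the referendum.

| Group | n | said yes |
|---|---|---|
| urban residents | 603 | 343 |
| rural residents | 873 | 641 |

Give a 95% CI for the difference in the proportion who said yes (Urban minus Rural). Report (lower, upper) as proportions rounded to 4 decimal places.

Sample proportions: 343/603 = 0.5688, 641/873 = 0.7342.
Each SE is √(p̂(1−p̂)/n): √(0.5688·0.4312/603) = 0.02017 and √(0.7342·0.2658/873) = 0.01495.
SE(p̂₁ − p̂₂) = √(SE₁² + SE₂²) = √(0.0004068289 + 0.0002235025) = 0.02511, since the two samples are independent.
At 95% confidence z* = 1.960; margin = 1.960 × 0.02511 = 0.04922.
The difference is 0.5688 − 0.7342 = -0.1654, so the interval is -0.1654 ± 0.04922 = (-0.2146, -0.1162).

(-0.2146, -0.1162)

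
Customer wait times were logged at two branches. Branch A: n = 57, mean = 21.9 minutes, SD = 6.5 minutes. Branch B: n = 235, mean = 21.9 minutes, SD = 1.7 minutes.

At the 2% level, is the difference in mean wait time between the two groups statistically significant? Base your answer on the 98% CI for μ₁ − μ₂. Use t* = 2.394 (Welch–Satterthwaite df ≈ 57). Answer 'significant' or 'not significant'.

Standard errors of each mean: 6.5/√57 = 0.8609 and 1.7/√235 = 0.1109.
SE(x̄₁ − x̄₂) = √(0.8609² + 0.1109²) = 0.8680 for independent samples with unequal variances.
With t* = 2.394, the margin is 2.394 × 0.8680 = 2.0780.
x̄₁ − x̄₂ = 21.9 − 21.9 = 0.0000; the interval is 0.0000 ± 2.0780 = (-2.0780, 2.0780).
The interval (-2.0780, 2.0780) contains 0, so the difference is not significant.

not significant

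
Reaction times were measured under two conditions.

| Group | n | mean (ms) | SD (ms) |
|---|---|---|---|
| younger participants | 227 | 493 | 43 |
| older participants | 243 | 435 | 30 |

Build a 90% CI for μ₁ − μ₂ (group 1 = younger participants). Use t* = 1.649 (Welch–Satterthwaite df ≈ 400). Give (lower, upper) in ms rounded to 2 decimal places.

SE₁ = s₁/√n₁ = 43/√227 = 2.8540; SE₂ = 30/√243 = 1.9245.
Independent samples, unequal variances: SE_diff = √(SE₁² + SE₂²) = √(8.145316 + 3.70370025) = 3.4422.
t* = 1.649, so margin of error = 1.649 × 3.4422 = 5.6762.
Difference in means = 493 − 435 = 58.0000.
58.0000 ± 5.6762 → (52.32, 63.68).

(52.32, 63.68)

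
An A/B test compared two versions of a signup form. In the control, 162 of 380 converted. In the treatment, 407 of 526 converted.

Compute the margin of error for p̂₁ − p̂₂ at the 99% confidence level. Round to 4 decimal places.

0.0805

Sample proportions: 162/380 = 0.4263, 407/526 = 0.7738.
Each SE is √(p̂(1−p̂)/n): √(0.4263·0.5737/380) = 0.02537 and √(0.7738·0.2262/526) = 0.01824.
SE(p̂₁ − p̂₂) = √(SE₁² + SE₂²) = √(0.0006436369 + 0.0003326976) = 0.03125, since the two samples are independent.
At 99% confidence z* = 2.576; margin = 2.576 × 0.03125 = 0.08050.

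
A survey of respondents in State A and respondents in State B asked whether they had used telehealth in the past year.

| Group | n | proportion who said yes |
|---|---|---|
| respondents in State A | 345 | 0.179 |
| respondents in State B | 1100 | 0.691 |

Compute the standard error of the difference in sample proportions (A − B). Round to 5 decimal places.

0.02490

Each SE is √(p̂(1−p̂)/n): √(0.1790·0.8210/345) = 0.02064 and √(0.6910·0.3090/1100) = 0.01393.
SE(p̂₁ − p̂₂) = √(SE₁² + SE₂²) = √(0.0004260096 + 0.0001940449) = 0.02490, since the two samples are independent.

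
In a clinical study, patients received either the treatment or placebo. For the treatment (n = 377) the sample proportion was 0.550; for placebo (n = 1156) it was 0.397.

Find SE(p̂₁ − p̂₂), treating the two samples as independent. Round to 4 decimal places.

Each SE is √(p̂(1−p̂)/n): √(0.5500·0.4500/377) = 0.02562 and √(0.3970·0.6030/1156) = 0.01439.
SE(p̂₁ − p̂₂) = √(SE₁² + SE₂²) = √(0.0006563844 + 0.0002070721) = 0.02938, since the two samples are independent.

0.0294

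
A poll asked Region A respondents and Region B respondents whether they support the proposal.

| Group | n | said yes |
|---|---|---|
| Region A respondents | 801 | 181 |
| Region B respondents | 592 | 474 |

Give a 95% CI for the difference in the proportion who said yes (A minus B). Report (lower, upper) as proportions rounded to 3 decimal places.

(-0.618, -0.531)

p̂₁ = 181/801 = 0.2260 and p̂₂ = 474/592 = 0.8007.
SE₁ = √(p̂₁(1−p̂₁)/n₁) = √(0.2260·0.7740/801) = 0.01478; SE₂ = √(0.8007·0.1993/592) = 0.01642.
Independent samples: SE of the difference = √(SE₁² + SE₂²) = √(0.0002184484 + 0.0002696164) = 0.02209.
z* for 95% confidence is 1.960, so the margin of error is 1.960 × 0.02209 = 0.04330.
Point estimate p̂₁ − p̂₂ = 0.2260 − 0.8007 = -0.5747.
-0.5747 ± 0.04330 → (-0.618, -0.531).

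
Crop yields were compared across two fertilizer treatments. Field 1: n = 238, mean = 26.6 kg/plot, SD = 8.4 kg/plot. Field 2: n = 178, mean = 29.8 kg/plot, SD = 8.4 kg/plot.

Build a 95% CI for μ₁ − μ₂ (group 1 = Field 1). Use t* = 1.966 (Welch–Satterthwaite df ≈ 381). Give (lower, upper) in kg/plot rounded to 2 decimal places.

(-4.84, -1.56)

Standard errors of each mean: 8.4/√238 = 0.5445 and 8.4/√178 = 0.6296.
SE(x̄₁ − x̄₂) = √(0.5445² + 0.6296²) = 0.8324 for independent samples with unequal variances.
With t* = 1.966, the margin is 1.966 × 0.8324 = 1.6365.
x̄₁ − x̄₂ = 26.6 − 29.8 = -3.2000; the interval is -3.2000 ± 1.6365 = (-4.84, -1.56).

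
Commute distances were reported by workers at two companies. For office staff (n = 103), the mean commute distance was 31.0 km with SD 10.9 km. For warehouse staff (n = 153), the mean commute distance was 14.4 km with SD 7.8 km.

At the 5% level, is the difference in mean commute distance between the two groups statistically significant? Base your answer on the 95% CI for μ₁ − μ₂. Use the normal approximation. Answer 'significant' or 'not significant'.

significant

SE₁ = s₁/√n₁ = 10.9/√103 = 1.0740; SE₂ = 7.8/√153 = 0.6306.
Independent samples, unequal variances: SE_diff = √(SE₁² + SE₂²) = √(1.153476 + 0.39765636) = 1.2454.
z* = 1.960, so margin of error = 1.960 × 1.2454 = 2.4410.
Difference in means = 31.0 − 14.4 = 16.6000.
16.6000 ± 2.4410 → (14.1590, 19.0410).
The interval (14.1590, 19.0410) does not contain 0, so the difference is significant.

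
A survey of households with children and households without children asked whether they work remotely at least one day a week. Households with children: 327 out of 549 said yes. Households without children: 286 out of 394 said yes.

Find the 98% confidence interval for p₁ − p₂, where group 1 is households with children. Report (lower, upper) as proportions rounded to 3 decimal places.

First, p̂₁ = 327/549 = 0.5956; p̂₂ = 286/394 = 0.7259.
The two standard errors are √(0.5956×0.4044/549) = 0.02095 and √(0.7259×0.2741/394) = 0.02247.
Because the samples are independent, SE_diff = √(0.02095² + 0.02247²) = 0.03072.
Using z* = 2.326 for 98%, ME = 2.326 × 0.03072 = 0.07145.
p̂₁ − p̂₂ = -0.1303; interval -0.1303 ± 0.07145 gives (-0.202, -0.059).

(-0.202, -0.059)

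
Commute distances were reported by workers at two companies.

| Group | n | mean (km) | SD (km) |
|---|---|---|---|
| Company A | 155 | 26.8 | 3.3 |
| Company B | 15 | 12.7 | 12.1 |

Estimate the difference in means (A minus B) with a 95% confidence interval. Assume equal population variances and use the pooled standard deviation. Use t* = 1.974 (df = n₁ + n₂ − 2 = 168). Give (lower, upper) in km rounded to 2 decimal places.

(11.59, 16.61)

Pooled variance s_p² = [154·3.3² + 14·12.1²] / (155+15−2) = 22.1833, so s_p = 4.7099.
SE_diff = s_p·√(1/n₁ + 1/n₂) = 4.7099·√(1/155 + 1/15) = 1.2736.
t* = 1.974; margin = 1.974 × 1.2736 = 2.5141.
Difference = 26.8 − 12.7 = 14.1000.
14.1000 ± 2.5141 → (11.59, 16.61).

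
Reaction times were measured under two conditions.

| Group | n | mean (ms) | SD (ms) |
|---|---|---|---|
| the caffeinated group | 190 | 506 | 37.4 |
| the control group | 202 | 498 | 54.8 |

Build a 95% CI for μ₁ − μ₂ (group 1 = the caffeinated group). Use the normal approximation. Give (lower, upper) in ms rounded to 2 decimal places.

(-1.24, 17.24)

Per-group SEs: s₁/√n₁ = 37.4/√190 = 2.7133, s₂/√n₂ = 54.8/√202 = 3.8557.
Unpooled SE of the difference: √(7.36199689 + 14.86642249) = 4.7147.
Margin of error = z* · SE = 1.960 × 4.7147 = 9.2408.
x̄₁ − x̄₂ = 506 − 498 = 8.0000.
CI: 8.0000 ± 9.2408 = (-1.24, 17.24).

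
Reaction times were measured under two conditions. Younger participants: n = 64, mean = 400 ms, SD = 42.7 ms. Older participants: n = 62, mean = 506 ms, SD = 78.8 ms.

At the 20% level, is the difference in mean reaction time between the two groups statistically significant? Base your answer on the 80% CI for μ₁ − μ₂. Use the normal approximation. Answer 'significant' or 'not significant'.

significant

SE₁ = s₁/√n₁ = 42.7/√64 = 5.3375; SE₂ = 78.8/√62 = 10.0076.
Independent samples, unequal variances: SE_diff = √(SE₁² + SE₂²) = √(28.48890625 + 100.15205776) = 11.3420.
z* = 1.282, so margin of error = 1.282 × 11.3420 = 14.5404.
Difference in means = 400 − 506 = -106.0000.
-106.0000 ± 14.5404 → (-120.5404, -91.4596).
The interval (-120.5404, -91.4596) does not contain 0, so the difference is significant.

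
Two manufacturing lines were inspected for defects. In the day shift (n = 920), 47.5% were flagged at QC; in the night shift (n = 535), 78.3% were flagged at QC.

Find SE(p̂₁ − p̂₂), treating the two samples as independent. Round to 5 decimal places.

0.02426

The two standard errors are √(0.4750×0.5250/920) = 0.01646 and √(0.7830×0.2170/535) = 0.01782.
Because the samples are independent, SE_diff = √(0.01646² + 0.01782²) = 0.02426.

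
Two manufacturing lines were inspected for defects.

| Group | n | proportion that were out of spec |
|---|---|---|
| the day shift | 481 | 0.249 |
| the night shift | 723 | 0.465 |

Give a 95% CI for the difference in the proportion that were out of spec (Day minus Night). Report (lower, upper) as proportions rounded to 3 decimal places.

(-0.269, -0.163)

SE₁ = √(p̂₁(1−p̂₁)/n₁) = √(0.2490·0.7510/481) = 0.01972; SE₂ = √(0.4650·0.5350/723) = 0.01855.
Independent samples: SE of the difference = √(SE₁² + SE₂²) = √(0.0003888784 + 0.0003441025) = 0.02707.
z* for 95% confidence is 1.960, so the margin of error is 1.960 × 0.02707 = 0.05306.
Point estimate p̂₁ − p̂₂ = 0.2490 − 0.4650 = -0.2160.
-0.2160 ± 0.05306 → (-0.269, -0.163).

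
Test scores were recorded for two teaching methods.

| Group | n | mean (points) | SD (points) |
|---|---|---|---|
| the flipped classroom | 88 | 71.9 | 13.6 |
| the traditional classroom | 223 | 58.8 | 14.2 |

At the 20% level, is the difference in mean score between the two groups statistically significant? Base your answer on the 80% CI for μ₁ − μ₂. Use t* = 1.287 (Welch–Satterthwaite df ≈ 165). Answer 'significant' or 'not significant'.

SE₁ = s₁/√n₁ = 13.6/√88 = 1.4498; SE₂ = 14.2/√223 = 0.9509.
Independent samples, unequal variances: SE_diff = √(SE₁² + SE₂²) = √(2.10192004 + 0.90421081) = 1.7338.
t* = 1.287, so margin of error = 1.287 × 1.7338 = 2.2314.
Difference in means = 71.9 − 58.8 = 13.1000.
13.1000 ± 2.2314 → (10.8686, 15.3314).
The interval (10.8686, 15.3314) does not contain 0, so the difference is significant.

significant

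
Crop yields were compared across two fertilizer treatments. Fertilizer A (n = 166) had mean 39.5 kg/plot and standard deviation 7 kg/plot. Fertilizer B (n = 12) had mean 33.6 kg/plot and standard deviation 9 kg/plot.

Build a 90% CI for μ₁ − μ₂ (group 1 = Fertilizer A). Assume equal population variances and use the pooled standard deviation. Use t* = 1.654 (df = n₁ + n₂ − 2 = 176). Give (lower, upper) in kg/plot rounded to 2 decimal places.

s_p = √[((n₁−1)s₁² + (n₂−1)s₂²)/(n₁+n₂−2)] = √[(165·7² + 11·9²)/176] = 7.1414.
SE = 7.1414·√(1/166 + 1/12) = 2.1348.
With t* = 1.654, margin = 1.654 × 2.1348 = 3.5310.
x̄₁ − x̄₂ = 39.5 − 33.6 = 5.9000; interval 5.9000 ± 3.5310 = (2.37, 9.43).

(2.37, 9.43)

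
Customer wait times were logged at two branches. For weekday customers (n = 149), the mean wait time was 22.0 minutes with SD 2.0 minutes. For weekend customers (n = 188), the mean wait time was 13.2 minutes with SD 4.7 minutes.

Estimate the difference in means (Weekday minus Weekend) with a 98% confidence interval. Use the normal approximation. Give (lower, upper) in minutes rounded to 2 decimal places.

Per-group SEs: s₁/√n₁ = 2.0/√149 = 0.1638, s₂/√n₂ = 4.7/√188 = 0.3428.
Unpooled SE of the difference: √(0.02683044 + 0.11751184) = 0.3799.
Margin of error = z* · SE = 2.326 × 0.3799 = 0.8836.
x̄₁ − x̄₂ = 22.0 − 13.2 = 8.8000.
CI: 8.8000 ± 0.8836 = (7.92, 9.68).

(7.92, 9.68)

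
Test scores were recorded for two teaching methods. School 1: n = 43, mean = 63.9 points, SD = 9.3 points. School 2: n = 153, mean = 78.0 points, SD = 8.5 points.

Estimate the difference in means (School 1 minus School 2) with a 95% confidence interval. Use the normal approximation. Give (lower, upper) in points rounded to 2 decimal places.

Standard errors of each mean: 9.3/√43 = 1.4182 and 8.5/√153 = 0.6872.
SE(x̄₁ − x̄₂) = √(1.4182² + 0.6872²) = 1.5759 for independent samples with unequal variances.
With z* = 1.960, the margin is 1.960 × 1.5759 = 3.0888.
x̄₁ − x̄₂ = 63.9 − 78.0 = -14.1000; the interval is -14.1000 ± 3.0888 = (-17.19, -11.01).

(-17.19, -11.01)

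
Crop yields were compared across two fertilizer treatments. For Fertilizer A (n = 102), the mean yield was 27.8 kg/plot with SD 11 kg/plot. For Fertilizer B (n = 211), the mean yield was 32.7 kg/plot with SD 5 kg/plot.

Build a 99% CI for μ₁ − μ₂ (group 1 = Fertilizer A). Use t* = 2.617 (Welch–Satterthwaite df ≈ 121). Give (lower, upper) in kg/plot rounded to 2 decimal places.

SE₁ = s₁/√n₁ = 11/√102 = 1.0892; SE₂ = 5/√211 = 0.3442.
Independent samples, unequal variances: SE_diff = √(SE₁² + SE₂²) = √(1.18635664 + 0.11847364) = 1.1423.
t* = 2.617, so margin of error = 2.617 × 1.1423 = 2.9894.
Difference in means = 27.8 − 32.7 = -4.9000.
-4.9000 ± 2.9894 → (-7.89, -1.91).

(-7.89, -1.91)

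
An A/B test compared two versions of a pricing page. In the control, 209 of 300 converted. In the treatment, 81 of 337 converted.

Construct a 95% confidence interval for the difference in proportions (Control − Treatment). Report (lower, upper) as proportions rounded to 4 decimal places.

p̂₁ = 209/300 = 0.6967 and p̂₂ = 81/337 = 0.2404.
SE₁ = √(p̂₁(1−p̂₁)/n₁) = √(0.6967·0.3033/300) = 0.02654; SE₂ = √(0.2404·0.7596/337) = 0.02328.
Independent samples: SE of the difference = √(SE₁² + SE₂²) = √(0.0007043716 + 0.0005419584) = 0.03530.
z* for 95% confidence is 1.960, so the margin of error is 1.960 × 0.03530 = 0.06919.
Point estimate p̂₁ − p̂₂ = 0.6967 − 0.2404 = 0.4563.
0.4563 ± 0.06919 → (0.3871, 0.5255).

(0.3871, 0.5255)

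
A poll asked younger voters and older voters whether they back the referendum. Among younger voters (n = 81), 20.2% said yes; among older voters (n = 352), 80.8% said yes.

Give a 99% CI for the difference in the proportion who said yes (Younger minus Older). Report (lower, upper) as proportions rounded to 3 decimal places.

(-0.733, -0.479)

The two standard errors are √(0.2020×0.7980/81) = 0.04461 and √(0.8080×0.1920/352) = 0.02099.
Because the samples are independent, SE_diff = √(0.04461² + 0.02099²) = 0.04930.
Using z* = 2.576 for 99%, ME = 2.576 × 0.04930 = 0.12700.
p̂₁ − p̂₂ = -0.6060; interval -0.6060 ± 0.12700 gives (-0.733, -0.479).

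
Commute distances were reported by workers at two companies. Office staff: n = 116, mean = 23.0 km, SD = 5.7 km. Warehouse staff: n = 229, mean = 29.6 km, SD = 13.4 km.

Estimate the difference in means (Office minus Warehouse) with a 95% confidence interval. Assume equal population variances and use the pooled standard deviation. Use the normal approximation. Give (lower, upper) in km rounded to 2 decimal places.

(-9.15, -4.05)

Pooled variance s_p² = [115·5.7² + 228·13.4²] / (116+229−2) = 130.2508, so s_p = 11.4127.
SE_diff = s_p·√(1/n₁ + 1/n₂) = 11.4127·√(1/116 + 1/229) = 1.3006.
z* = 1.960; margin = 1.960 × 1.3006 = 2.5492.
Difference = 23.0 − 29.6 = -6.6000.
-6.6000 ± 2.5492 → (-9.15, -4.05).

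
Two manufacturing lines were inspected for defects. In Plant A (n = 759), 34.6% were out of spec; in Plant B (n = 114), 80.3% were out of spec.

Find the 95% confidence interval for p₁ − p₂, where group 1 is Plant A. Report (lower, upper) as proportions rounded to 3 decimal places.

SE₁ = √(p̂₁(1−p̂₁)/n₁) = √(0.3460·0.6540/759) = 0.01727; SE₂ = √(0.8030·0.1970/114) = 0.03725.
Independent samples: SE of the difference = √(SE₁² + SE₂²) = √(0.0002982529 + 0.0013875625) = 0.04106.
z* for 95% confidence is 1.960, so the margin of error is 1.960 × 0.04106 = 0.08048.
Point estimate p̂₁ − p̂₂ = 0.3460 − 0.8030 = -0.4570.
-0.4570 ± 0.08048 → (-0.537, -0.377).

(-0.537, -0.377)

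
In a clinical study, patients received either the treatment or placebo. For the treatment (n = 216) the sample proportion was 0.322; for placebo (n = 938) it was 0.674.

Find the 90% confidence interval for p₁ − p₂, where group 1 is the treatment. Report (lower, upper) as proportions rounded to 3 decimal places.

Each SE is √(p̂(1−p̂)/n): √(0.3220·0.6780/216) = 0.03179 and √(0.6740·0.3260/938) = 0.01531.
SE(p̂₁ − p̂₂) = √(SE₁² + SE₂²) = √(0.0010106041 + 0.0002343961) = 0.03528, since the two samples are independent.
At 90% confidence z* = 1.645; margin = 1.645 × 0.03528 = 0.05804.
The difference is 0.3220 − 0.6740 = -0.3520, so the interval is -0.3520 ± 0.05804 = (-0.410, -0.294).

(-0.410, -0.294)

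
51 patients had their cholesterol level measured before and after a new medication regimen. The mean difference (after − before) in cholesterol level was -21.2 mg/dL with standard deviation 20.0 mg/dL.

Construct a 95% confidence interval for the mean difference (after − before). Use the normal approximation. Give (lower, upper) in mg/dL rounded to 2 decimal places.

This is a matched-pairs design, so SE = s_d/√n = 20.0/√51 = 2.8006.
Margin = 1.960 × 2.8006 = 5.4892; the interval is -21.2 ± 5.4892 = (-26.69, -15.71).

(-26.69, -15.71)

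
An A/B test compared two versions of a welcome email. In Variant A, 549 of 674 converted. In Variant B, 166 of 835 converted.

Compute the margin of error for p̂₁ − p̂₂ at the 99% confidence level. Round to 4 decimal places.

0.0525

p̂₁ = 549/674 = 0.8145 and p̂₂ = 166/835 = 0.1988.
SE₁ = √(p̂₁(1−p̂₁)/n₁) = √(0.8145·0.1855/674) = 0.01497; SE₂ = √(0.1988·0.8012/835) = 0.01381.
Independent samples: SE of the difference = √(SE₁² + SE₂²) = √(0.0002241009 + 0.0001907161) = 0.02037.
z* for 99% confidence is 2.576, so the margin of error is 2.576 × 0.02037 = 0.05247.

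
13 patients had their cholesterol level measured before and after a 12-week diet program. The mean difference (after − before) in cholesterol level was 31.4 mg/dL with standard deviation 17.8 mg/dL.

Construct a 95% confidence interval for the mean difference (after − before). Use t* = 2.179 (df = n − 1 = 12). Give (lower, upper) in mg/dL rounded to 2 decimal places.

(20.64, 42.16)

Paired design: SE = s_d/√n = 17.8/√13 = 4.9368.
t* = 2.179; margin of error = 2.179 × 4.9368 = 10.7573.
31.4 ± 10.7573 → (20.64, 42.16).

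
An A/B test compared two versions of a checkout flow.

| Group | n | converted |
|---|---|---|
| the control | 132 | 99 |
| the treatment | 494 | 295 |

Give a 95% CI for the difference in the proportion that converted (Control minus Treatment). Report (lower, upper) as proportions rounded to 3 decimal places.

p̂₁ = 99/132 = 0.7500 and p̂₂ = 295/494 = 0.5972.
SE₁ = √(p̂₁(1−p̂₁)/n₁) = √(0.7500·0.2500/132) = 0.03769; SE₂ = √(0.5972·0.4028/494) = 0.02207.
Independent samples: SE of the difference = √(SE₁² + SE₂²) = √(0.0014205361 + 0.0004870849) = 0.04368.
z* for 95% confidence is 1.960, so the margin of error is 1.960 × 0.04368 = 0.08561.
Point estimate p̂₁ − p̂₂ = 0.7500 − 0.5972 = 0.1528.
0.1528 ± 0.08561 → (0.067, 0.238).

(0.067, 0.238)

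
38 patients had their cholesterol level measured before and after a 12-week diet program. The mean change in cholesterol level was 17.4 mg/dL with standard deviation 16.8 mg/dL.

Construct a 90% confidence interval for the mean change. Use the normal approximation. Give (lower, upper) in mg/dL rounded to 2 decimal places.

(12.92, 21.88)

Paired design: SE = s_d/√n = 16.8/√38 = 2.7253.
z* = 1.645; margin of error = 1.645 × 2.7253 = 4.4831.
17.4 ± 4.4831 → (12.92, 21.88).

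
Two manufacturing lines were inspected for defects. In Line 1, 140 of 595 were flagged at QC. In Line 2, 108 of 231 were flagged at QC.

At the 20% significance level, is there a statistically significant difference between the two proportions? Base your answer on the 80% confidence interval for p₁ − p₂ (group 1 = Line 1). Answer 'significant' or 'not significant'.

significant

First, p̂₁ = 140/595 = 0.2353; p̂₂ = 108/231 = 0.4675.
The two standard errors are √(0.2353×0.7647/595) = 0.01739 and √(0.4675×0.5325/231) = 0.03283.
Because the samples are independent, SE_diff = √(0.01739² + 0.03283²) = 0.03715.
Using z* = 1.282 for 80%, ME = 1.282 × 0.03715 = 0.04763.
p̂₁ − p̂₂ = -0.2322; interval -0.2322 ± 0.04763 gives (-0.27983, -0.18457).
The interval (-0.27983, -0.18457) does not contain 0, so the difference is significant.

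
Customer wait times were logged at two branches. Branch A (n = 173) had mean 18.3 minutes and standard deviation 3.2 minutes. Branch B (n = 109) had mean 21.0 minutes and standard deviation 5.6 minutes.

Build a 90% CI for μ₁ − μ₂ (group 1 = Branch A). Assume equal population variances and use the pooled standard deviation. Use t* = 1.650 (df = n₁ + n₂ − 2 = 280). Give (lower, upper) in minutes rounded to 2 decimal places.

Pooled variance s_p² = [172·3.2² + 108·5.6²] / (173+109−2) = 18.3863, so s_p = 4.2879.
SE_diff = s_p·√(1/n₁ + 1/n₂) = 4.2879·√(1/173 + 1/109) = 0.5244.
t* = 1.650; margin = 1.650 × 0.5244 = 0.8653.
Difference = 18.3 − 21.0 = -2.7000.
-2.7000 ± 0.8653 → (-3.57, -1.83).

(-3.57, -1.83)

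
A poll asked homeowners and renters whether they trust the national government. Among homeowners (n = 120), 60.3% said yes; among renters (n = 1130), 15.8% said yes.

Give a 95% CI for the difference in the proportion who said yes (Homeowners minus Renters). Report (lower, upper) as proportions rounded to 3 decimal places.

(0.355, 0.535)

SE₁ = √(p̂₁(1−p̂₁)/n₁) = √(0.6030·0.3970/120) = 0.04466; SE₂ = √(0.1580·0.8420/1130) = 0.01085.
Independent samples: SE of the difference = √(SE₁² + SE₂²) = √(0.0019945156 + 0.0001177225) = 0.04596.
z* for 95% confidence is 1.960, so the margin of error is 1.960 × 0.04596 = 0.09008.
Point estimate p̂₁ − p̂₂ = 0.6030 − 0.1580 = 0.4450.
0.4450 ± 0.09008 → (0.355, 0.535).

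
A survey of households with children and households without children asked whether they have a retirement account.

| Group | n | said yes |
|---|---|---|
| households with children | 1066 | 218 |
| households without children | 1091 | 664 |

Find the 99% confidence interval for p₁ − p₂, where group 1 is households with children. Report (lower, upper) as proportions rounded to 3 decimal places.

(-0.454, -0.354)

First, p̂₁ = 218/1066 = 0.2045; p̂₂ = 664/1091 = 0.6086.
The two standard errors are √(0.2045×0.7955/1066) = 0.01235 and √(0.6086×0.3914/1091) = 0.01478.
Because the samples are independent, SE_diff = √(0.01235² + 0.01478²) = 0.01926.
Using z* = 2.576 for 99%, ME = 2.576 × 0.01926 = 0.04961.
p̂₁ − p̂₂ = -0.4041; interval -0.4041 ± 0.04961 gives (-0.454, -0.354).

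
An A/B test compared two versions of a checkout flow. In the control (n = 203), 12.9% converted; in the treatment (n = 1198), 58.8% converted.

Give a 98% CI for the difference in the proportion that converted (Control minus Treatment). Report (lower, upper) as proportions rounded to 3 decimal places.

Each SE is √(p̂(1−p̂)/n): √(0.1290·0.8710/203) = 0.02353 and √(0.5880·0.4120/1198) = 0.01422.
SE(p̂₁ − p̂₂) = √(SE₁² + SE₂²) = √(0.0005536609 + 0.0002022084) = 0.02749, since the two samples are independent.
At 98% confidence z* = 2.326; margin = 2.326 × 0.02749 = 0.06394.
The difference is 0.1290 − 0.5880 = -0.4590, so the interval is -0.4590 ± 0.06394 = (-0.523, -0.395).

(-0.523, -0.395)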